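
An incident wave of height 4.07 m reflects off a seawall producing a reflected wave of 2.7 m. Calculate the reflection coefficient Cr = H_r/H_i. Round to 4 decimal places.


Cr = H_r / H_i
Cr = 2.7 / 4.07
Cr = 0.6634

0.6634


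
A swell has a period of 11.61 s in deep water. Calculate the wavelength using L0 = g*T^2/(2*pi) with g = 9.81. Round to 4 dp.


L0 = g * T^2 / (2 * pi)
L0 = 9.81 * 11.61^2 / (2 * pi)
L0 = 9.81 * 134.7921 / 6.28319
L0 = 1322.3105 / 6.28319
L0 = 210.4523 m

210.4523


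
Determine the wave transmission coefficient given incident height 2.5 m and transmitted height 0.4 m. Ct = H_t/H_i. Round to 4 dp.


Ct = H_t / H_i
Ct = 0.4 / 2.5
Ct = 0.1600

0.1600


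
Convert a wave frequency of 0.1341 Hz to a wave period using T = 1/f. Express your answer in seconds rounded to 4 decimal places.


T = 1 / f
T = 1 / 0.1341
T = 7.4571 s

7.4571


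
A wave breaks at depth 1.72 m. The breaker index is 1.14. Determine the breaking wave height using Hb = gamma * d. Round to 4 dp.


Hb = gamma * d
Hb = 1.14 * 1.72
Hb = 1.9608 m

1.9608


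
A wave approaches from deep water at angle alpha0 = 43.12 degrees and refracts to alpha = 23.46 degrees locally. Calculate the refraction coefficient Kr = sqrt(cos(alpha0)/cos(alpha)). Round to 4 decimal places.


Kr = sqrt(cos(alpha0) / cos(alpha))
cos(43.12) = 0.729924
cos(23.46) = 0.917338
Kr = sqrt(0.729924 / 0.917338)
Kr = sqrt(0.795697)
Kr = 0.8920

0.8920


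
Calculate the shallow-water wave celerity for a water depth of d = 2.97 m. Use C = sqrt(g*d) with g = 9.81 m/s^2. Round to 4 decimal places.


Using the shallow-water approximation:
C = sqrt(g * d) = sqrt(9.81 * 2.97)
C = sqrt(29.1357)
C = 5.3977 m/s

5.3977


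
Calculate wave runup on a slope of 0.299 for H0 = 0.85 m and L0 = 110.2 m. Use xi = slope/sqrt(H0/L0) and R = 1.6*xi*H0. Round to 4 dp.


xi = slope / sqrt(H0/L0)
H0/L0 = 0.85/110.2 = 0.007713
sqrt(0.007713) = 0.087825
xi = 0.299 / 0.087825 = 3.404494
R = 1.6 * xi * H0 = 1.6 * 3.404494 * 0.85
R = 4.6301 m

4.6301


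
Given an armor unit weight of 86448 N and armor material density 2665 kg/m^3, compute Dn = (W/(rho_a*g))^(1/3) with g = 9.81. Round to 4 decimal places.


V = W / (rho_a * g)
V = 86448 / (2665 * 9.81)
V = 86448 / 26143.65
V = 3.306654 m^3
Dn = V^(1/3) = 3.306654^(1/3)
Dn = 1.4898 m

1.4898


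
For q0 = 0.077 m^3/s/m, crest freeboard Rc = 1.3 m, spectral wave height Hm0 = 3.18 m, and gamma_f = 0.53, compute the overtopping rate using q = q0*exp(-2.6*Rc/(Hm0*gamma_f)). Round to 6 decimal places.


q = q0 * exp(-2.6 * Rc / (Hm0 * gamma_f))
Exponent = -2.6 * 1.3 / (3.18 * 0.53)
= -2.6 * 1.3 / 1.6854
= -2.005459
exp(-2.005459) = 0.134599
q = 0.077 * 0.134599
q = 0.010364 m^3/s/m

0.010364


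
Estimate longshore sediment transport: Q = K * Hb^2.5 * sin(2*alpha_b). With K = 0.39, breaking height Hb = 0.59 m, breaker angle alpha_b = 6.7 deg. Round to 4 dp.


Q = K * Hb^2.5 * sin(2 * alpha_b)
Hb^2.5 = 0.59^2.5 = 0.267381
sin(2 * 6.7) = sin(13.4) = 0.231748
Q = 0.39 * 0.267381 * 0.231748
Q = 0.0242 m^3/s

0.0242


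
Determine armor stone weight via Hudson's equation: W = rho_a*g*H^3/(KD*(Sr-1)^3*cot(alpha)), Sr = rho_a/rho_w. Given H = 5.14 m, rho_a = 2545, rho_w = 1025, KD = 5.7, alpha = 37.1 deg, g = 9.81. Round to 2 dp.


Sr = rho_a / rho_w = 2545 / 1025 = 2.482927
(Sr - 1) = 1.482927
(Sr - 1)^3 = 3.261063
cot(37.1) = 1 / tan(37.1) = 1 / 0.756294 = 1.322237
Numerator = 2545 * 9.81 * 5.14^3 = 3390362.6192
Denominator = 5.7 * 3.261063 * 1.322237 = 24.577819
W = 3390362.6192 / 24.577819
W = 137944.00 N

137944.00


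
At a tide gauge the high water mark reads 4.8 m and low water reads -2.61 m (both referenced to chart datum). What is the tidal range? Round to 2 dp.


Tidal range = High water - Low water
Tidal range = 4.8 - (-2.61)
Tidal range = 7.41 m

7.41


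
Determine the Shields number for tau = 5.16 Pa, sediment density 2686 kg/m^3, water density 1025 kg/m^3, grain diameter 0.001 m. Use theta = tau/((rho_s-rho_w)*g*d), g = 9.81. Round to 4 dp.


theta = tau / ((rho_s - rho_w) * g * d)
rho_s - rho_w = 2686 - 1025 = 1661
Denominator = 1661 * 9.81 * 0.001 = 16.294410
theta = 5.16 / 16.294410
theta = 0.3167

0.3167


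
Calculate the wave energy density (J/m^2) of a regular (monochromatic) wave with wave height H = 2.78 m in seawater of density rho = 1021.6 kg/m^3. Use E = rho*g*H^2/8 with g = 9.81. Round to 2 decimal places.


E = (1/8) * rho * g * H^2
E = (1/8) * 1021.6 * 9.81 * 2.78^2
E = 0.125 * 1021.6 * 9.81 * 7.7284
E = 9681.65 J/m^2

9681.65


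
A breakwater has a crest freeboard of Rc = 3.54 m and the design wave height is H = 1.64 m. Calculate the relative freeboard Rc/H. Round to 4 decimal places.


Relative freeboard = Rc / H
= 3.54 / 1.64
= 2.1585

2.1585


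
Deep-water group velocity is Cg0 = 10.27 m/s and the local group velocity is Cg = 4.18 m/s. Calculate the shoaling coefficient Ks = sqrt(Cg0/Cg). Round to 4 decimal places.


Ks = sqrt(Cg0 / Cg)
Ks = sqrt(10.27 / 4.18)
Ks = sqrt(2.4569)
Ks = 1.5675

1.5675


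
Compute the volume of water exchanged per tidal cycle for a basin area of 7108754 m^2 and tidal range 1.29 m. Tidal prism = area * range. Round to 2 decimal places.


Tidal prism = Area * Tidal range
P = 7108754 * 1.29
P = 9170292.66 m^3

9170292.66


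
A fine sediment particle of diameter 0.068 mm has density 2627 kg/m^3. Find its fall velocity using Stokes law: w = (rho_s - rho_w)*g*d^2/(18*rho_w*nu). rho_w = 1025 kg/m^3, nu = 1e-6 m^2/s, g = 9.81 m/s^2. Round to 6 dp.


w = (rho_s - rho_w) * g * d^2 / (18 * rho_w * nu)
d = 0.068 mm = 0.000068 m
rho_s - rho_w = 2627 - 1025 = 1602
Numerator = 1602 * 9.81 * (0.000068)^2 = 0.000072669027
Denominator = 18 * 1025 * 1e-6 = 0.018450
w = 0.003939 m/s

0.003939


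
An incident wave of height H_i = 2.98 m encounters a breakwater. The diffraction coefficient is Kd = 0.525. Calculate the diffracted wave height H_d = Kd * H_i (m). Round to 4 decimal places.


H_d = Kd * H_i
H_d = 0.525 * 2.98
H_d = 1.5645 m

1.5645


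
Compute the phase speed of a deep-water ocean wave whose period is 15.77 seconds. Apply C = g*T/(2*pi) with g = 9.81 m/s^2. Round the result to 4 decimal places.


We use the deep-water celerity formula:
C = g * T / (2 * pi)
C = 9.81 * 15.77 / (2 * 3.14159...)
C = 154.703700 / 6.283185
C = 24.6219 m/s

24.6219


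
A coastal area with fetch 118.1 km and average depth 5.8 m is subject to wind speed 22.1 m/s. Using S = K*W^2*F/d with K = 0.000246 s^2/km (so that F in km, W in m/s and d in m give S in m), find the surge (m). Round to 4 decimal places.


S = K * W^2 * F / d
W^2 = 22.1^2 = 488.41
S = 0.000246 * 488.41 * 118.1 / 5.8
Numerator = 0.000246 * 488.41 * 118.1 = 14.189580
S = 14.189580 / 5.8 = 2.4465 m

2.4465


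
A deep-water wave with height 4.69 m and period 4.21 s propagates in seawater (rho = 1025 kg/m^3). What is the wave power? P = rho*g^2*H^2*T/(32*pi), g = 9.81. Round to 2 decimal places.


P = rho * g^2 * H^2 * T / (32 * pi)
P = 1025 * 9.81^2 * 4.69^2 * 4.21 / (32 * pi)
P = 1025 * 96.2361 * 21.9961 * 4.21 / 100.53096
P = 90863.57 W/m

90863.57


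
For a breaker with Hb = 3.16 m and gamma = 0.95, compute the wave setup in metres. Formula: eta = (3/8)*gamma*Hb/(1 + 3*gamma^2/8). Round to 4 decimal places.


eta = (3/8) * gamma * Hb / (1 + 3*gamma^2/8)
Numerator = (3/8) * 0.95 * 3.16 = 1.125750
Denominator = 1 + 3*0.95^2/8 = 1 + 0.338438 = 1.338438
eta = 1.125750 / 1.338438
eta = 0.8411 m

0.8411


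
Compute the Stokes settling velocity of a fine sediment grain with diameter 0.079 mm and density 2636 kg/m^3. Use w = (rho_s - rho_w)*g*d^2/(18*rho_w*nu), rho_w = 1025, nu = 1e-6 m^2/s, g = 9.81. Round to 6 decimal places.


w = (rho_s - rho_w) * g * d^2 / (18 * rho_w * nu)
d = 0.079 mm = 0.000079 m
rho_s - rho_w = 2636 - 1025 = 1611
Numerator = 1611 * 9.81 * (0.000079)^2 = 0.000098632202
Denominator = 18 * 1025 * 1e-6 = 0.018450
w = 0.005346 m/s

0.005346


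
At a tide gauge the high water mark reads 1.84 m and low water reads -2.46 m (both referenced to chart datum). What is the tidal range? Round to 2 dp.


Tidal range = High water - Low water
Tidal range = 1.84 - (-2.46)
Tidal range = 4.30 m

4.30


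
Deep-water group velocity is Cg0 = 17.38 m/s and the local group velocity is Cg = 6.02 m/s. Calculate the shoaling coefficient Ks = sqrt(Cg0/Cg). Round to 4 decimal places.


Ks = sqrt(Cg0 / Cg)
Ks = sqrt(17.38 / 6.02)
Ks = sqrt(2.8870)
Ks = 1.6991

1.6991


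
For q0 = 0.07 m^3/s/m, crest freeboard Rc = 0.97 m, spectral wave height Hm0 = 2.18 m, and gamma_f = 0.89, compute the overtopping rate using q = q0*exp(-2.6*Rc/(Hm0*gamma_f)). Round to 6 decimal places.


q = q0 * exp(-2.6 * Rc / (Hm0 * gamma_f))
Exponent = -2.6 * 0.97 / (2.18 * 0.89)
= -2.6 * 0.97 / 1.9402
= -1.299866
exp(-1.299866) = 0.272568
q = 0.07 * 0.272568
q = 0.019080 m^3/s/m

0.019080


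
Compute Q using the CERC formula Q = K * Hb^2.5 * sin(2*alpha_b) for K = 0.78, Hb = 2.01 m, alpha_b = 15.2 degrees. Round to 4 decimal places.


Q = K * Hb^2.5 * sin(2 * alpha_b)
Hb^2.5 = 2.01^2.5 = 5.727830
sin(2 * 15.2) = sin(30.4) = 0.506034
Q = 0.78 * 5.727830 * 0.506034
Q = 2.2608 m^3/s

2.2608


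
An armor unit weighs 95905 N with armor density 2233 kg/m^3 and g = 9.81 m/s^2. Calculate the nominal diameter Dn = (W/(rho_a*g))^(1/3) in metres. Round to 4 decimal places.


V = W / (rho_a * g)
V = 95905 / (2233 * 9.81)
V = 95905 / 21905.73
V = 4.378078 m^3
Dn = V^(1/3) = 4.378078^(1/3)
Dn = 1.6359 m

1.6359


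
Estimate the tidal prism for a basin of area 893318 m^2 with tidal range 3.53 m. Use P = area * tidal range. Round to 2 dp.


Tidal prism = Area * Tidal range
P = 893318 * 3.53
P = 3153412.54 m^3

3153412.54


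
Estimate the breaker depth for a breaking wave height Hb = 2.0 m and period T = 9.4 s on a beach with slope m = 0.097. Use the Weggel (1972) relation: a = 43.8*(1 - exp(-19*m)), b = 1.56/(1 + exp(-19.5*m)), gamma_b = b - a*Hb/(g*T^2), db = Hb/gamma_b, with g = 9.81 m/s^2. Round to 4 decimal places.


a = 43.8 * (1 - exp(-19 * m))
exp(-19 * 0.097) = exp(-1.8430) = 0.158342
a = 43.8 * (1 - 0.158342) = 36.864634
b = 1.56 / (1 + exp(-19.5 * m))
exp(-19.5 * 0.097) = exp(-1.8915) = 0.150845
b = 1.56 / (1 + 0.150845) = 1.355525
Hb / (g * T^2) = 2.0 / (9.81 * 9.4^2) = 2.0 / 866.8116 = 0.00230731
gamma_b = b - a * Hb/(g*T^2) = 1.355525 - 36.864634 * 0.00230731 = 1.270467
db = Hb / gamma_b = 2.0 / 1.270467
db = 1.5742 m

1.5742


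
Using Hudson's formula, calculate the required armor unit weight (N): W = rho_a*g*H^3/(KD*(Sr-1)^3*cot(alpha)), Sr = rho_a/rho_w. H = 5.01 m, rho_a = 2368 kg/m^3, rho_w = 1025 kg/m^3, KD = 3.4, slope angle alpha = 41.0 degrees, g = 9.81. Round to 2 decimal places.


Sr = rho_a / rho_w = 2368 / 1025 = 2.310244
(Sr - 1) = 1.310244
(Sr - 1)^3 = 2.249347
cot(41.0) = 1 / tan(41.0) = 1 / 0.869287 = 1.150368
Numerator = 2368 * 9.81 * 5.01^3 = 2921217.4284
Denominator = 3.4 * 2.249347 * 1.150368 = 8.797764
W = 2921217.4284 / 8.797764
W = 332040.90 N

332040.90


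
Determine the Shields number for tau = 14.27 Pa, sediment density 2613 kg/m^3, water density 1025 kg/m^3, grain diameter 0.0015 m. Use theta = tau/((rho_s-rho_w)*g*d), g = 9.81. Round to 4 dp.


theta = tau / ((rho_s - rho_w) * g * d)
rho_s - rho_w = 2613 - 1025 = 1588
Denominator = 1588 * 9.81 * 0.0015 = 23.367420
theta = 14.27 / 23.367420
theta = 0.6107

0.6107


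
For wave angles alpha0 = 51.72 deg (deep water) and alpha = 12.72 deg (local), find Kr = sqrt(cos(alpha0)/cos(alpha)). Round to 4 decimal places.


Kr = sqrt(cos(alpha0) / cos(alpha))
cos(51.72) = 0.619505
cos(12.72) = 0.975458
Kr = sqrt(0.619505 / 0.975458)
Kr = sqrt(0.635092)
Kr = 0.7969

0.7969


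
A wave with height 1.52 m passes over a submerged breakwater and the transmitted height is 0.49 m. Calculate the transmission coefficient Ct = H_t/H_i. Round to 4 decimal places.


Ct = H_t / H_i
Ct = 0.49 / 1.52
Ct = 0.3224

0.3224


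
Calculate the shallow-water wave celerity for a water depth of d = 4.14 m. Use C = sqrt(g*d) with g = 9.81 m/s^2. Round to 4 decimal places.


Using the shallow-water approximation:
C = sqrt(g * d) = sqrt(9.81 * 4.14)
C = sqrt(40.6134)
C = 6.3729 m/s

6.3729


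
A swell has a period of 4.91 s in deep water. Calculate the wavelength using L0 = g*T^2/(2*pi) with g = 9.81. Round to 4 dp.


L0 = g * T^2 / (2 * pi)
L0 = 9.81 * 4.91^2 / (2 * pi)
L0 = 9.81 * 24.1081 / 6.28319
L0 = 236.5005 / 6.28319
L0 = 37.6402 m

37.6402


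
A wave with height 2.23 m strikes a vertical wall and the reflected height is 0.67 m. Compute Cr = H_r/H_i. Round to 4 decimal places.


Cr = H_r / H_i
Cr = 0.67 / 2.23
Cr = 0.3004

0.3004


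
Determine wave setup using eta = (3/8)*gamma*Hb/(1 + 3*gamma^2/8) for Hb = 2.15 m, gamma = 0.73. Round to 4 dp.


eta = (3/8) * gamma * Hb / (1 + 3*gamma^2/8)
Numerator = (3/8) * 0.73 * 2.15 = 0.588562
Denominator = 1 + 3*0.73^2/8 = 1 + 0.199838 = 1.199838
eta = 0.588562 / 1.199838
eta = 0.4905 m

0.4905


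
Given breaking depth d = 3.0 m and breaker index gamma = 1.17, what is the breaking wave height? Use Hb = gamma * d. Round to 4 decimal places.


Hb = gamma * d
Hb = 1.17 * 3.0
Hb = 3.5100 m

3.5100


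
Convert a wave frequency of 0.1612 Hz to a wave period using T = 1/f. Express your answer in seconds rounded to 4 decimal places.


T = 1 / f
T = 1 / 0.1612
T = 6.2035 s

6.2035


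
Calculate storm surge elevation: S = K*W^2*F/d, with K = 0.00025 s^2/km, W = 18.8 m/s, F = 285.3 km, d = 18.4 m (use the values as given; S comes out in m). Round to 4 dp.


S = K * W^2 * F / d
W^2 = 18.8^2 = 353.44
S = 0.00025 * 353.44 * 285.3 / 18.4
Numerator = 0.00025 * 353.44 * 285.3 = 25.209108
S = 25.209108 / 18.4 = 1.3701 m

1.3701


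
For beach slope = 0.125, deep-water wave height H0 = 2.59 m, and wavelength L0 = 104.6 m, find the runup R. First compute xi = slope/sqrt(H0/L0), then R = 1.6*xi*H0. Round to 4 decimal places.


xi = slope / sqrt(H0/L0)
H0/L0 = 2.59/104.6 = 0.024761
sqrt(0.024761) = 0.157356
xi = 0.125 / 0.157356 = 0.794376
R = 1.6 * xi * H0 = 1.6 * 0.794376 * 2.59
R = 3.2919 m

3.2919


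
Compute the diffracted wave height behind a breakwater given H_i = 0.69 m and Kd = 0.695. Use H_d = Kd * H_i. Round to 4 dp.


H_d = Kd * H_i
H_d = 0.695 * 0.69
H_d = 0.4796 m

0.4796


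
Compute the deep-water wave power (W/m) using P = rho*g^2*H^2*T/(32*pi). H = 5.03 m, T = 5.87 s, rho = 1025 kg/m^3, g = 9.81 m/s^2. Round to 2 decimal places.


P = rho * g^2 * H^2 * T / (32 * pi)
P = 1025 * 9.81^2 * 5.03^2 * 5.87 / (32 * pi)
P = 1025 * 96.2361 * 25.3009 * 5.87 / 100.53096
P = 145725.68 W/m

145725.68


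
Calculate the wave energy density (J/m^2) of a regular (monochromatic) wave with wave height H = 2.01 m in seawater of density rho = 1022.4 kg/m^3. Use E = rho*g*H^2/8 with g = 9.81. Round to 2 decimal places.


E = (1/8) * rho * g * H^2
E = (1/8) * 1022.4 * 9.81 * 2.01^2
E = 0.125 * 1022.4 * 9.81 * 4.0401
E = 5065.15 J/m^2

5065.15


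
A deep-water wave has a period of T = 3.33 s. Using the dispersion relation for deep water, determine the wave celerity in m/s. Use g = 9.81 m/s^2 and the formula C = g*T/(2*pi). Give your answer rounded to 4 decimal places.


We use the deep-water celerity formula:
C = g * T / (2 * pi)
C = 9.81 * 3.33 / (2 * 3.14159...)
C = 32.667300 / 6.283185
C = 5.1992 m/s

5.1992


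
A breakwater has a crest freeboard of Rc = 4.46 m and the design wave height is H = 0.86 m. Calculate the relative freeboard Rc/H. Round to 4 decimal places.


Relative freeboard = Rc / H
= 4.46 / 0.86
= 5.1860

5.1860


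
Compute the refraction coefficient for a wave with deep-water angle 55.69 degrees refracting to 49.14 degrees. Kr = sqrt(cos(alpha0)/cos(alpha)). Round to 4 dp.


Kr = sqrt(cos(alpha0) / cos(alpha))
cos(55.69) = 0.563670
cos(49.14) = 0.654213
Kr = sqrt(0.563670 / 0.654213)
Kr = sqrt(0.861601)
Kr = 0.9282

0.9282


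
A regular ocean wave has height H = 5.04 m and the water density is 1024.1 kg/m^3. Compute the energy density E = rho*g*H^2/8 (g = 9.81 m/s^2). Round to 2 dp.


E = (1/8) * rho * g * H^2
E = (1/8) * 1024.1 * 9.81 * 5.04^2
E = 0.125 * 1024.1 * 9.81 * 25.4016
E = 31899.40 J/m^2

31899.40


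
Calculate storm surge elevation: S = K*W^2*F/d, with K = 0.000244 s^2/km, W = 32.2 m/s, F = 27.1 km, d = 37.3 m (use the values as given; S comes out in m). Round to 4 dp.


S = K * W^2 * F / d
W^2 = 32.2^2 = 1036.84
S = 0.000244 * 1036.84 * 27.1 / 37.3
Numerator = 0.000244 * 1036.84 * 27.1 = 6.856001
S = 6.856001 / 37.3 = 0.1838 m

0.1838


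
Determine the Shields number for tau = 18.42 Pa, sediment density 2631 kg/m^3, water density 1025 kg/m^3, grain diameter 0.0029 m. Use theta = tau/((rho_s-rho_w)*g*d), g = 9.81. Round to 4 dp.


theta = tau / ((rho_s - rho_w) * g * d)
rho_s - rho_w = 2631 - 1025 = 1606
Denominator = 1606 * 9.81 * 0.0029 = 45.689094
theta = 18.42 / 45.689094
theta = 0.4032

0.4032


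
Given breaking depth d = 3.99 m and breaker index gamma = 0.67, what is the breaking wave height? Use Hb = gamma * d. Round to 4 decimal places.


Hb = gamma * d
Hb = 0.67 * 3.99
Hb = 2.6733 m

2.6733


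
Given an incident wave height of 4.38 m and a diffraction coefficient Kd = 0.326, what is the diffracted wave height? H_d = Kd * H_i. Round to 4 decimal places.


H_d = Kd * H_i
H_d = 0.326 * 4.38
H_d = 1.4279 m

1.4279


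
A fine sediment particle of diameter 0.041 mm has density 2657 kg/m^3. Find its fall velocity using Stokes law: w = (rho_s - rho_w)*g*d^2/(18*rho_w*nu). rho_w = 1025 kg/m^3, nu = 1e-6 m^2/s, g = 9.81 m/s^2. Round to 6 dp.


w = (rho_s - rho_w) * g * d^2 / (18 * rho_w * nu)
d = 0.041 mm = 0.000041 m
rho_s - rho_w = 2657 - 1025 = 1632
Numerator = 1632 * 9.81 * (0.000041)^2 = 0.000026912676
Denominator = 18 * 1025 * 1e-6 = 0.018450
w = 0.001459 m/s

0.001459


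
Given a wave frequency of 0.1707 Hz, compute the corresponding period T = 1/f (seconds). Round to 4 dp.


T = 1 / f
T = 1 / 0.1707
T = 5.8582 s

5.8582


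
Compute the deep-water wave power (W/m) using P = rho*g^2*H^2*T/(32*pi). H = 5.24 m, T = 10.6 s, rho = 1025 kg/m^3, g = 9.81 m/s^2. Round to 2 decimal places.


P = rho * g^2 * H^2 * T / (32 * pi)
P = 1025 * 9.81^2 * 5.24^2 * 10.6 / (32 * pi)
P = 1025 * 96.2361 * 27.4576 * 10.6 / 100.53096
P = 285581.76 W/m

285581.76


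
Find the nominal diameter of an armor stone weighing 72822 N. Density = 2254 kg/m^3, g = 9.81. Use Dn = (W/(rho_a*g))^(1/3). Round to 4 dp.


V = W / (rho_a * g)
V = 72822 / (2254 * 9.81)
V = 72822 / 22111.74
V = 3.293364 m^3
Dn = V^(1/3) = 3.293364^(1/3)
Dn = 1.4878 m

1.4878


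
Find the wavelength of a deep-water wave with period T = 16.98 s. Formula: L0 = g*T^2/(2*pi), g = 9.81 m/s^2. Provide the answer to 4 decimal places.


L0 = g * T^2 / (2 * pi)
L0 = 9.81 * 16.98^2 / (2 * pi)
L0 = 9.81 * 288.3204 / 6.28319
L0 = 2828.4231 / 6.28319
L0 = 450.1575 m

450.1575


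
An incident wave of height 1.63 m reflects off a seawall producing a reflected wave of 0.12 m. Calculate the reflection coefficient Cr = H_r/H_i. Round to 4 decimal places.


Cr = H_r / H_i
Cr = 0.12 / 1.63
Cr = 0.0736

0.0736


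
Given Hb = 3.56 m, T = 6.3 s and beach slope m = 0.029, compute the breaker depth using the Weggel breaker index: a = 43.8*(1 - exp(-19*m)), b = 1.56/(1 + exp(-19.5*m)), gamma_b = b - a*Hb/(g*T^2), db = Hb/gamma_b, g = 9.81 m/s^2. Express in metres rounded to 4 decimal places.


a = 43.8 * (1 - exp(-19 * m))
exp(-19 * 0.029) = exp(-0.5510) = 0.576373
a = 43.8 * (1 - 0.576373) = 18.554856
b = 1.56 / (1 + exp(-19.5 * m))
exp(-19.5 * 0.029) = exp(-0.5655) = 0.568076
b = 1.56 / (1 + 0.568076) = 0.994850
Hb / (g * T^2) = 3.56 / (9.81 * 6.3^2) = 3.56 / 389.3589 = 0.00914324
gamma_b = b - a * Hb/(g*T^2) = 0.994850 - 18.554856 * 0.00914324 = 0.825198
db = Hb / gamma_b = 3.56 / 0.825198
db = 4.3141 m

4.3141


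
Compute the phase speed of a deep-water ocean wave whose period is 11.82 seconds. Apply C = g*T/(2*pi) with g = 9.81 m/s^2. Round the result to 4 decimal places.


We use the deep-water celerity formula:
C = g * T / (2 * pi)
C = 9.81 * 11.82 / (2 * 3.14159...)
C = 115.954200 / 6.283185
C = 18.4547 m/s

18.4547


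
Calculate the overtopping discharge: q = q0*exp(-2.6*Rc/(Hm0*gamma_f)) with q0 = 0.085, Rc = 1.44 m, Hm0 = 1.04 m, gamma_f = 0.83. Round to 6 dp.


q = q0 * exp(-2.6 * Rc / (Hm0 * gamma_f))
Exponent = -2.6 * 1.44 / (1.04 * 0.83)
= -2.6 * 1.44 / 0.8632
= -4.337349
exp(-4.337349) = 0.013071
q = 0.085 * 0.013071
q = 0.001111 m^3/s/m

0.001111


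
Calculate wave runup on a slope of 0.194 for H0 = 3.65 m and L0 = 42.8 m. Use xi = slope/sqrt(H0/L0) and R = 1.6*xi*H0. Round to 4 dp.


xi = slope / sqrt(H0/L0)
H0/L0 = 3.65/42.8 = 0.085280
sqrt(0.085280) = 0.292028
xi = 0.194 / 0.292028 = 0.664320
R = 1.6 * xi * H0 = 1.6 * 0.664320 * 3.65
R = 3.8796 m

3.8796


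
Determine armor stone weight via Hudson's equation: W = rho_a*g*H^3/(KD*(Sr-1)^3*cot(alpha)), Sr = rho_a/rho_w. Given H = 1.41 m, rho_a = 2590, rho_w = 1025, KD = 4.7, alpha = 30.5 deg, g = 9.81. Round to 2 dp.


Sr = rho_a / rho_w = 2590 / 1025 = 2.526829
(Sr - 1) = 1.526829
(Sr - 1)^3 = 3.559356
cot(30.5) = 1 / tan(30.5) = 1 / 0.589045 = 1.697663
Numerator = 2590 * 9.81 * 1.41^3 = 71223.9588
Denominator = 4.7 * 3.559356 * 1.697663 = 28.400161
W = 71223.9588 / 28.400161
W = 2507.87 N

2507.87


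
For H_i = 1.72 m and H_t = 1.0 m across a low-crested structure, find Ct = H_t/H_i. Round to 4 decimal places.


Ct = H_t / H_i
Ct = 1.0 / 1.72
Ct = 0.5814

0.5814


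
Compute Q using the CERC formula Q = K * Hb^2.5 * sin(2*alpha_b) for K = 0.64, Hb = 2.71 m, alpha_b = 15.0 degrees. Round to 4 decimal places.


Q = K * Hb^2.5 * sin(2 * alpha_b)
Hb^2.5 = 2.71^2.5 = 12.089914
sin(2 * 15.0) = sin(30.0) = 0.500000
Q = 0.64 * 12.089914 * 0.500000
Q = 3.8688 m^3/s

3.8688


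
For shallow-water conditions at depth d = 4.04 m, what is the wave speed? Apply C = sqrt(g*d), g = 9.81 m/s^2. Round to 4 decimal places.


Using the shallow-water approximation:
C = sqrt(g * d) = sqrt(9.81 * 4.04)
C = sqrt(39.6324)
C = 6.2954 m/s

6.2954


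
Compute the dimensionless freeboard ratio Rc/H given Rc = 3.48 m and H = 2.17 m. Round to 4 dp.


Relative freeboard = Rc / H
= 3.48 / 2.17
= 1.6037

1.6037


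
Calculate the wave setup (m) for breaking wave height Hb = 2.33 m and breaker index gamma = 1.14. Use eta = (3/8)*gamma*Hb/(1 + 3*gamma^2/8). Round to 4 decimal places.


eta = (3/8) * gamma * Hb / (1 + 3*gamma^2/8)
Numerator = (3/8) * 1.14 * 2.33 = 0.996075
Denominator = 1 + 3*1.14^2/8 = 1 + 0.487350 = 1.487350
eta = 0.996075 / 1.487350
eta = 0.6697 m

0.6697


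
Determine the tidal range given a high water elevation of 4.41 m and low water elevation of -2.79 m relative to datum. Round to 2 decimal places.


Tidal range = High water - Low water
Tidal range = 4.41 - (-2.79)
Tidal range = 7.20 m

7.20


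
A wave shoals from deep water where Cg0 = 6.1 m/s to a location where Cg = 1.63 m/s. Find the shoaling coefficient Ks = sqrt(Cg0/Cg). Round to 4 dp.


Ks = sqrt(Cg0 / Cg)
Ks = sqrt(6.1 / 1.63)
Ks = sqrt(3.7423)
Ks = 1.9345

1.9345


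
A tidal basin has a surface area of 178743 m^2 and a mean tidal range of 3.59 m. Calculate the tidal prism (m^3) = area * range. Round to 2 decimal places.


Tidal prism = Area * Tidal range
P = 178743 * 3.59
P = 641687.37 m^3

641687.37


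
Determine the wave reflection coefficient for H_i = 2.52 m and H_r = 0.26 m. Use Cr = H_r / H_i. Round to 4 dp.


Cr = H_r / H_i
Cr = 0.26 / 2.52
Cr = 0.1032

0.1032


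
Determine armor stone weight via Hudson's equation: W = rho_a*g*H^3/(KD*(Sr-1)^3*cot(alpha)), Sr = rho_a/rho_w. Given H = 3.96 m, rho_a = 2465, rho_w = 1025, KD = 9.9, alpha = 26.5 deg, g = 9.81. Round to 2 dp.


Sr = rho_a / rho_w = 2465 / 1025 = 2.404878
(Sr - 1) = 1.404878
(Sr - 1)^3 = 2.772783
cot(26.5) = 1 / tan(26.5) = 1 / 0.498582 = 2.005690
Numerator = 2465 * 9.81 * 3.96^3 = 1501659.5721
Denominator = 9.9 * 2.772783 * 2.005690 = 55.057289
W = 1501659.5721 / 55.057289
W = 27274.49 N

27274.49


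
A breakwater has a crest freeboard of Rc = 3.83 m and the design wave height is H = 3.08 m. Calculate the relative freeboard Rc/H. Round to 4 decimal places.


Relative freeboard = Rc / H
= 3.83 / 3.08
= 1.2435

1.2435


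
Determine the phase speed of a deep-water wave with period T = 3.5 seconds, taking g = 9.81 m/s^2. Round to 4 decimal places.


We use the deep-water celerity formula:
C = g * T / (2 * pi)
C = 9.81 * 3.5 / (2 * 3.14159...)
C = 34.335000 / 6.283185
C = 5.4646 m/s

5.4646


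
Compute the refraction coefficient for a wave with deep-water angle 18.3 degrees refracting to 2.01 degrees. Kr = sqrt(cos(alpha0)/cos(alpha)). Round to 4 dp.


Kr = sqrt(cos(alpha0) / cos(alpha))
cos(18.3) = 0.949425
cos(2.01) = 0.999385
Kr = sqrt(0.949425 / 0.999385)
Kr = sqrt(0.950010)
Kr = 0.9747

0.9747


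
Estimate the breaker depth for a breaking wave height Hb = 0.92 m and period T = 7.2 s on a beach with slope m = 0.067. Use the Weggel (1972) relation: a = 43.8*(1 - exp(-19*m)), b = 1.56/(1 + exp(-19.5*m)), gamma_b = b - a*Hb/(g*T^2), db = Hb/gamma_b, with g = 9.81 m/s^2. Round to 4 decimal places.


a = 43.8 * (1 - exp(-19 * m))
exp(-19 * 0.067) = exp(-1.2730) = 0.279990
a = 43.8 * (1 - 0.279990) = 31.536421
b = 1.56 / (1 + exp(-19.5 * m))
exp(-19.5 * 0.067) = exp(-1.3065) = 0.270766
b = 1.56 / (1 + 0.270766) = 1.227606
Hb / (g * T^2) = 0.92 / (9.81 * 7.2^2) = 0.92 / 508.5504 = 0.00180906
gamma_b = b - a * Hb/(g*T^2) = 1.227606 - 31.536421 * 0.00180906 = 1.170555
db = Hb / gamma_b = 0.92 / 1.170555
db = 0.7860 m

0.7860


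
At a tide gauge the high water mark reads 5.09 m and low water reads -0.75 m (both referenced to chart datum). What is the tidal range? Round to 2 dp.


Tidal range = High water - Low water
Tidal range = 5.09 - (-0.75)
Tidal range = 5.84 m

5.84


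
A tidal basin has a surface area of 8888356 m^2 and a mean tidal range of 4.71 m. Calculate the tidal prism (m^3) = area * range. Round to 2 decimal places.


Tidal prism = Area * Tidal range
P = 8888356 * 4.71
P = 41864156.76 m^3

41864156.76


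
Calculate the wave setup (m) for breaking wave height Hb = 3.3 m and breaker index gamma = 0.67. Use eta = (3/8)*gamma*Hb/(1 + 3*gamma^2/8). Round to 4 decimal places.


eta = (3/8) * gamma * Hb / (1 + 3*gamma^2/8)
Numerator = (3/8) * 0.67 * 3.3 = 0.829125
Denominator = 1 + 3*0.67^2/8 = 1 + 0.168338 = 1.168338
eta = 0.829125 / 1.168338
eta = 0.7097 m

0.7097


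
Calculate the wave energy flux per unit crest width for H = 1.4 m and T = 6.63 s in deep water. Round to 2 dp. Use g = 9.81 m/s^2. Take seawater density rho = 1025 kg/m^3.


P = rho * g^2 * H^2 * T / (32 * pi)
P = 1025 * 9.81^2 * 1.4^2 * 6.63 / (32 * pi)
P = 1025 * 96.2361 * 1.9600 * 6.63 / 100.53096
P = 12750.63 W/m

12750.63


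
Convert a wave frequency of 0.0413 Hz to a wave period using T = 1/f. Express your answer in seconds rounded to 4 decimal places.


T = 1 / f
T = 1 / 0.0413
T = 24.2131 s

24.2131


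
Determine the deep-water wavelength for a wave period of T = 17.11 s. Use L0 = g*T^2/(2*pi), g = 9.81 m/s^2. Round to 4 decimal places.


L0 = g * T^2 / (2 * pi)
L0 = 9.81 * 17.11^2 / (2 * pi)
L0 = 9.81 * 292.7521 / 6.28319
L0 = 2871.8981 / 6.28319
L0 = 457.0768 m

457.0768


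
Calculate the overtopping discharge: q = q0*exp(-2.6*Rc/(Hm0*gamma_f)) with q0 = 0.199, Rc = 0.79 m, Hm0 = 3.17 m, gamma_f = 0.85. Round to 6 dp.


q = q0 * exp(-2.6 * Rc / (Hm0 * gamma_f))
Exponent = -2.6 * 0.79 / (3.17 * 0.85)
= -2.6 * 0.79 / 2.6945
= -0.762294
exp(-0.762294) = 0.466595
q = 0.199 * 0.466595
q = 0.092852 m^3/s/m

0.092852


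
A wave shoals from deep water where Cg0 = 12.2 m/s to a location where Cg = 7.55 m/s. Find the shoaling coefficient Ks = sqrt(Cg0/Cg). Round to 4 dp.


Ks = sqrt(Cg0 / Cg)
Ks = sqrt(12.2 / 7.55)
Ks = sqrt(1.6159)
Ks = 1.2712

1.2712


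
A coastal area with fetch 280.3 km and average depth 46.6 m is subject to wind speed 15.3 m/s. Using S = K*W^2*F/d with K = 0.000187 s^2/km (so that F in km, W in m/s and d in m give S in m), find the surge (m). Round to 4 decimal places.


S = K * W^2 * F / d
W^2 = 15.3^2 = 234.09
S = 0.000187 * 234.09 * 280.3 / 46.6
Numerator = 0.000187 * 234.09 * 280.3 = 12.270085
S = 12.270085 / 46.6 = 0.2633 m

0.2633


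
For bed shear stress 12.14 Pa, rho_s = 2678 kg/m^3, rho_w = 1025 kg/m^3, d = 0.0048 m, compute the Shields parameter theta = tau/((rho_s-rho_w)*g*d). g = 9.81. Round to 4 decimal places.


theta = tau / ((rho_s - rho_w) * g * d)
rho_s - rho_w = 2678 - 1025 = 1653
Denominator = 1653 * 9.81 * 0.0048 = 77.836464
theta = 12.14 / 77.836464
theta = 0.1560

0.1560


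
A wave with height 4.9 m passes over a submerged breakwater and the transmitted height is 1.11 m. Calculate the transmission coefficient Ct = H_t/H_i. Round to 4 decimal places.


Ct = H_t / H_i
Ct = 1.11 / 4.9
Ct = 0.2265

0.2265


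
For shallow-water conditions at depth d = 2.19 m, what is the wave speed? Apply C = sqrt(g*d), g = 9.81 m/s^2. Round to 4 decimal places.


Using the shallow-water approximation:
C = sqrt(g * d) = sqrt(9.81 * 2.19)
C = sqrt(21.4839)
C = 4.6351 m/s

4.6351


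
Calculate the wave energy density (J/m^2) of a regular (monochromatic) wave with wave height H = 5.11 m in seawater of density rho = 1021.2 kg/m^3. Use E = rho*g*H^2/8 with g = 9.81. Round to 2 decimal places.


E = (1/8) * rho * g * H^2
E = (1/8) * 1021.2 * 9.81 * 5.11^2
E = 0.125 * 1021.2 * 9.81 * 26.1121
E = 32698.79 J/m^2

32698.79


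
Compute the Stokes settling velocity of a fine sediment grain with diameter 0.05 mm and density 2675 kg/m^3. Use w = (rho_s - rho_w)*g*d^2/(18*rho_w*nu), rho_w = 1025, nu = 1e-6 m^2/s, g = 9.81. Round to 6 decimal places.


w = (rho_s - rho_w) * g * d^2 / (18 * rho_w * nu)
d = 0.05 mm = 0.000050 m
rho_s - rho_w = 2675 - 1025 = 1650
Numerator = 1650 * 9.81 * (0.000050)^2 = 0.000040466250
Denominator = 18 * 1025 * 1e-6 = 0.018450
w = 0.002193 m/s

0.002193


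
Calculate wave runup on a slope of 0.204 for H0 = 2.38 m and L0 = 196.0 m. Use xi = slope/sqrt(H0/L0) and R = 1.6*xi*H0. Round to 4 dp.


xi = slope / sqrt(H0/L0)
H0/L0 = 2.38/196.0 = 0.012143
sqrt(0.012143) = 0.110195
xi = 0.204 / 0.110195 = 1.851270
R = 1.6 * xi * H0 = 1.6 * 1.851270 * 2.38
R = 7.0496 m

7.0496


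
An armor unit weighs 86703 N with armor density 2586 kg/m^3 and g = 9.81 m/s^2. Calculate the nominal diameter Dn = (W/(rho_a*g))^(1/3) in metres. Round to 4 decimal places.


V = W / (rho_a * g)
V = 86703 / (2586 * 9.81)
V = 86703 / 25368.66
V = 3.417721 m^3
Dn = V^(1/3) = 3.417721^(1/3)
Dn = 1.5063 m

1.5063


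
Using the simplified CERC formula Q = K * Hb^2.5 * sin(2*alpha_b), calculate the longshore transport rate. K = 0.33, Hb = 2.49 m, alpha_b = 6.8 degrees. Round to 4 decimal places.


Q = K * Hb^2.5 * sin(2 * alpha_b)
Hb^2.5 = 2.49^2.5 = 9.783593
sin(2 * 6.8) = sin(13.6) = 0.235142
Q = 0.33 * 9.783593 * 0.235142
Q = 0.7592 m^3/s

0.7592


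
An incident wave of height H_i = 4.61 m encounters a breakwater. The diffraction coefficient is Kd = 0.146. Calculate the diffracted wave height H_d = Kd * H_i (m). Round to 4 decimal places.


H_d = Kd * H_i
H_d = 0.146 * 4.61
H_d = 0.6731 m

0.6731


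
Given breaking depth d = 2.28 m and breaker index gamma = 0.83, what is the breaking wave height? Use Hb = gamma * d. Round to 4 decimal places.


Hb = gamma * d
Hb = 0.83 * 2.28
Hb = 1.8924 m

1.8924


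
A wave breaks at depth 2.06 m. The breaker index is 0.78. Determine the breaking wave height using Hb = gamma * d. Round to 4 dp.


Hb = gamma * d
Hb = 0.78 * 2.06
Hb = 1.6068 m

1.6068


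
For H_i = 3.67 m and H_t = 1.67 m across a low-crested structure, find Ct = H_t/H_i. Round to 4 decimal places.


Ct = H_t / H_i
Ct = 1.67 / 3.67
Ct = 0.4550

0.4550


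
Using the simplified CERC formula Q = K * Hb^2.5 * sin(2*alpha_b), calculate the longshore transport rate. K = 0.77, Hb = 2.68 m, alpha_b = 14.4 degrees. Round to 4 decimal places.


Q = K * Hb^2.5 * sin(2 * alpha_b)
Hb^2.5 = 2.68^2.5 = 11.758096
sin(2 * 14.4) = sin(28.8) = 0.481754
Q = 0.77 * 11.758096 * 0.481754
Q = 4.3617 m^3/s

4.3617


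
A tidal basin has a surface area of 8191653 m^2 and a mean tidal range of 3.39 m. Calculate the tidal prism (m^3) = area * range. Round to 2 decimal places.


Tidal prism = Area * Tidal range
P = 8191653 * 3.39
P = 27769703.67 m^3

27769703.67


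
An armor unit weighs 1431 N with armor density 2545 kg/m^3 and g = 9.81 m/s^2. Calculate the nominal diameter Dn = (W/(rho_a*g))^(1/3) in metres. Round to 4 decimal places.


V = W / (rho_a * g)
V = 1431 / (2545 * 9.81)
V = 1431 / 24966.45
V = 0.057317 m^3
Dn = V^(1/3) = 0.057317^(1/3)
Dn = 0.3856 m

0.3856


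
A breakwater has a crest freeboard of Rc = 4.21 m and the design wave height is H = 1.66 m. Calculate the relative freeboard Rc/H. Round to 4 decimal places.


Relative freeboard = Rc / H
= 4.21 / 1.66
= 2.5361

2.5361


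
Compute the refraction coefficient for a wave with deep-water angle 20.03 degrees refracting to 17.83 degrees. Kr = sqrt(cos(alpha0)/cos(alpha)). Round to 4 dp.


Kr = sqrt(cos(alpha0) / cos(alpha))
cos(20.03) = 0.939513
cos(17.83) = 0.951969
Kr = sqrt(0.939513 / 0.951969)
Kr = sqrt(0.986916)
Kr = 0.9934

0.9934


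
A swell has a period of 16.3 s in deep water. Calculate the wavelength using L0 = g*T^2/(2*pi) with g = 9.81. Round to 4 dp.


L0 = g * T^2 / (2 * pi)
L0 = 9.81 * 16.3^2 / (2 * pi)
L0 = 9.81 * 265.6900 / 6.28319
L0 = 2606.4189 / 6.28319
L0 = 414.8245 m

414.8245


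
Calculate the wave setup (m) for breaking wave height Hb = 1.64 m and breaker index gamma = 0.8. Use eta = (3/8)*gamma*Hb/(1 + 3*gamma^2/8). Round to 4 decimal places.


eta = (3/8) * gamma * Hb / (1 + 3*gamma^2/8)
Numerator = (3/8) * 0.8 * 1.64 = 0.492000
Denominator = 1 + 3*0.8^2/8 = 1 + 0.240000 = 1.240000
eta = 0.492000 / 1.240000
eta = 0.3968 m

0.3968


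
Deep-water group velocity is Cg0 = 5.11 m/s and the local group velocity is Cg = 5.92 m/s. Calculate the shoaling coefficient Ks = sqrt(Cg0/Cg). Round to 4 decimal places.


Ks = sqrt(Cg0 / Cg)
Ks = sqrt(5.11 / 5.92)
Ks = sqrt(0.8632)
Ks = 0.9291

0.9291


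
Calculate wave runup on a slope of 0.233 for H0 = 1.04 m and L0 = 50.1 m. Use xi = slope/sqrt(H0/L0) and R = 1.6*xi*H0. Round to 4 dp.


xi = slope / sqrt(H0/L0)
H0/L0 = 1.04/50.1 = 0.020758
sqrt(0.020758) = 0.144078
xi = 0.233 / 0.144078 = 1.617179
R = 1.6 * xi * H0 = 1.6 * 1.617179 * 1.04
R = 2.6910 m

2.6910


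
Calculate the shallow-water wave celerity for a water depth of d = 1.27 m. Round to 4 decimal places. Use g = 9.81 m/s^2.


Using the shallow-water approximation:
C = sqrt(g * d) = sqrt(9.81 * 1.27)
C = sqrt(12.4587)
C = 3.5297 m/s

3.5297


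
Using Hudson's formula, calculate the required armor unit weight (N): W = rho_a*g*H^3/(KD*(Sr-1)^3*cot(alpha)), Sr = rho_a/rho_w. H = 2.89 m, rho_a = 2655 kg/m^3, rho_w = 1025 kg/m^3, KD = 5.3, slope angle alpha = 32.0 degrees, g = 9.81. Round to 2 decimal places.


Sr = rho_a / rho_w = 2655 / 1025 = 2.590244
(Sr - 1) = 1.590244
(Sr - 1)^3 = 4.021529
cot(32.0) = 1 / tan(32.0) = 1 / 0.624869 = 1.600335
Numerator = 2655 * 9.81 * 2.89^3 = 628676.2603
Denominator = 5.3 * 4.021529 * 1.600335 = 34.109697
W = 628676.2603 / 34.109697
W = 18431.01 N

18431.01


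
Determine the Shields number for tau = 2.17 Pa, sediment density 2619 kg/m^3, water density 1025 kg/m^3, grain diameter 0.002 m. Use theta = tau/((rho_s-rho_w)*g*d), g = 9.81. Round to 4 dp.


theta = tau / ((rho_s - rho_w) * g * d)
rho_s - rho_w = 2619 - 1025 = 1594
Denominator = 1594 * 9.81 * 0.002 = 31.274280
theta = 2.17 / 31.274280
theta = 0.0694

0.0694


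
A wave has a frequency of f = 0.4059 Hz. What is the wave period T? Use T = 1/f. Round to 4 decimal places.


T = 1 / f
T = 1 / 0.4059
T = 2.4637 s

2.4637


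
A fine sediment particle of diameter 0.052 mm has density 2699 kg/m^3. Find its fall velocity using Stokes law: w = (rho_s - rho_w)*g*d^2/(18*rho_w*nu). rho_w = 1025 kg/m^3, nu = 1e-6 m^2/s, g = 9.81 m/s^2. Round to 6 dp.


w = (rho_s - rho_w) * g * d^2 / (18 * rho_w * nu)
d = 0.052 mm = 0.000052 m
rho_s - rho_w = 2699 - 1025 = 1674
Numerator = 1674 * 9.81 * (0.000052)^2 = 0.000044404926
Denominator = 18 * 1025 * 1e-6 = 0.018450
w = 0.002407 m/s

0.002407


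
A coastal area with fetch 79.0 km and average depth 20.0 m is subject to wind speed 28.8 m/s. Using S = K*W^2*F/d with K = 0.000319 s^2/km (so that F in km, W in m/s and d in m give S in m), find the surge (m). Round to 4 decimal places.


S = K * W^2 * F / d
W^2 = 28.8^2 = 829.44
S = 0.000319 * 829.44 * 79.0 / 20.0
Numerator = 0.000319 * 829.44 * 79.0 = 20.902717
S = 20.902717 / 20.0 = 1.0451 m

1.0451


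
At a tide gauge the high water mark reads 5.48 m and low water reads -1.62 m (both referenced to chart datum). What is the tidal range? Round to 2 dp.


Tidal range = High water - Low water
Tidal range = 5.48 - (-1.62)
Tidal range = 7.10 m

7.10


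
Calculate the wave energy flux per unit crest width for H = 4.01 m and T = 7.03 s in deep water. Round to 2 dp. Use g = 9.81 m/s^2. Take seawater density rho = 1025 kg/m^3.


P = rho * g^2 * H^2 * T / (32 * pi)
P = 1025 * 9.81^2 * 4.01^2 * 7.03 / (32 * pi)
P = 1025 * 96.2361 * 16.0801 * 7.03 / 100.53096
P = 110919.04 W/m

110919.04


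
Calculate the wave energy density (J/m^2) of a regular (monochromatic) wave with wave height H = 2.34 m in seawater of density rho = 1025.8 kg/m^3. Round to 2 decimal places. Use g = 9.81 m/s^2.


E = (1/8) * rho * g * H^2
E = (1/8) * 1025.8 * 9.81 * 2.34^2
E = 0.125 * 1025.8 * 9.81 * 5.4756
E = 6887.69 J/m^2

6887.69


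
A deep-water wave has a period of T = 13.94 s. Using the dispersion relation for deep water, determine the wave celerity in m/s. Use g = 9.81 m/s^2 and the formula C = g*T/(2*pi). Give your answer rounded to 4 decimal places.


We use the deep-water celerity formula:
C = g * T / (2 * pi)
C = 9.81 * 13.94 / (2 * 3.14159...)
C = 136.751400 / 6.283185
C = 21.7647 m/s

21.7647


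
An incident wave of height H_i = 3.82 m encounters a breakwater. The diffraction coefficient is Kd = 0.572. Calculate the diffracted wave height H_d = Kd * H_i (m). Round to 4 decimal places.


H_d = Kd * H_i
H_d = 0.572 * 3.82
H_d = 2.1850 m

2.1850


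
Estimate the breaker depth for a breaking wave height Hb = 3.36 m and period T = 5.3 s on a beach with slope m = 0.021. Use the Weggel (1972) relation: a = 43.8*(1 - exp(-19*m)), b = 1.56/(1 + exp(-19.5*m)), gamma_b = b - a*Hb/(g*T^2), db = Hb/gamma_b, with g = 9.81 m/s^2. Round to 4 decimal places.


a = 43.8 * (1 - exp(-19 * m))
exp(-19 * 0.021) = exp(-0.3990) = 0.670991
a = 43.8 * (1 - 0.670991) = 14.410607
b = 1.56 / (1 + exp(-19.5 * m))
exp(-19.5 * 0.021) = exp(-0.4095) = 0.663982
b = 1.56 / (1 + 0.663982) = 0.937510
Hb / (g * T^2) = 3.36 / (9.81 * 5.3^2) = 3.36 / 275.5629 = 0.01219322
gamma_b = b - a * Hb/(g*T^2) = 0.937510 - 14.410607 * 0.01219322 = 0.761798
db = Hb / gamma_b = 3.36 / 0.761798
db = 4.4106 m

4.4106


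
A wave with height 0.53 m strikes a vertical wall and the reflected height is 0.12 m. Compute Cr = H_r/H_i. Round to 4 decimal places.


Cr = H_r / H_i
Cr = 0.12 / 0.53
Cr = 0.2264

0.2264


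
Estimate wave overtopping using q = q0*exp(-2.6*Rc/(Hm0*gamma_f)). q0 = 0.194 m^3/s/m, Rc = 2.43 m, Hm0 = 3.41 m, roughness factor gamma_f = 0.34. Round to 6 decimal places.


q = q0 * exp(-2.6 * Rc / (Hm0 * gamma_f))
Exponent = -2.6 * 2.43 / (3.41 * 0.34)
= -2.6 * 2.43 / 1.1594
= -5.449370
exp(-5.449370) = 0.004299
q = 0.194 * 0.004299
q = 0.000834 m^3/s/m

0.000834


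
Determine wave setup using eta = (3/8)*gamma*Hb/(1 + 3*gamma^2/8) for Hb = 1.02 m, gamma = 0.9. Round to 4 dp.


eta = (3/8) * gamma * Hb / (1 + 3*gamma^2/8)
Numerator = (3/8) * 0.9 * 1.02 = 0.344250
Denominator = 1 + 3*0.9^2/8 = 1 + 0.303750 = 1.303750
eta = 0.344250 / 1.303750
eta = 0.2640 m

0.2640
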